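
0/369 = 0 = 0.00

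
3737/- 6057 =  - 1 + 2320/6057 = -0.62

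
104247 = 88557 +15690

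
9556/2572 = 2389/643 = 3.72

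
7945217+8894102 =16839319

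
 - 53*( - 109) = 5777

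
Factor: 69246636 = 2^2*3^1*5770553^1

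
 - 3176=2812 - 5988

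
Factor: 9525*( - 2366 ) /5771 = - 22536150/5771 = -  2^1*3^1*5^2*7^1*13^2*29^(  -  1)*127^1*199^(-1)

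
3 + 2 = 5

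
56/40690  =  28/20345 = 0.00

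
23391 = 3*7797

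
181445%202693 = 181445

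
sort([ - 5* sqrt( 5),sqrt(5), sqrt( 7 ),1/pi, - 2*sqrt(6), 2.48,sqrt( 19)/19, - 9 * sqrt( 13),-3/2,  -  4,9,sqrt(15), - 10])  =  [ - 9 *sqrt( 13), - 5*sqrt( 5 ),-10, - 2*sqrt(6), - 4, - 3/2,sqrt(19)/19, 1/pi,sqrt( 5),2.48,sqrt( 7 ), sqrt ( 15 ),9]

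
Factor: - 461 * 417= -192237 = - 3^1*139^1* 461^1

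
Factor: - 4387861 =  - 41^1*107021^1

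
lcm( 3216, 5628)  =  22512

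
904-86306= - 85402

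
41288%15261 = 10766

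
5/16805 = 1/3361=0.00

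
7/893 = 7/893 = 0.01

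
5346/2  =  2673 = 2673.00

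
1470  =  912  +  558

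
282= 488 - 206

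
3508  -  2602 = 906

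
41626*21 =874146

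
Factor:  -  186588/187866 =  - 2^1*3^(-1)*7^(- 2 )*73^1 =-146/147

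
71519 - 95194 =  - 23675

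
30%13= 4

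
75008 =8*9376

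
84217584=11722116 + 72495468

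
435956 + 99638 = 535594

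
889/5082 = 127/726 = 0.17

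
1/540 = 1/540 = 0.00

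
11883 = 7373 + 4510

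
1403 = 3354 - 1951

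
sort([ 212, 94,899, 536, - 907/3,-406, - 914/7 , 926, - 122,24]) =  [ - 406, - 907/3, - 914/7, - 122, 24, 94, 212  ,  536  ,  899  ,  926]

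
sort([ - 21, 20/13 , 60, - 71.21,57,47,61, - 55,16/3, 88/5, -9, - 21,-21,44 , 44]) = [ - 71.21, - 55, - 21,  -  21, - 21,-9,20/13 , 16/3, 88/5, 44,  44,47,57, 60, 61]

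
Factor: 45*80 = 2^4  *3^2 * 5^2 = 3600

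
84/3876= 7/323 =0.02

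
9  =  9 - 0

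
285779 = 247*1157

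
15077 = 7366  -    -  7711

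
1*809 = 809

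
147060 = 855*172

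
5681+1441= 7122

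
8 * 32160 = 257280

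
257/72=257/72 = 3.57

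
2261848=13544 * 167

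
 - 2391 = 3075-5466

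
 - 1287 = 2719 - 4006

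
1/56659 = 1/56659 = 0.00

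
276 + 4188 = 4464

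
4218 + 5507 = 9725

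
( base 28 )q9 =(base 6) 3225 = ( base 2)1011100001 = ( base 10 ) 737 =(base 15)342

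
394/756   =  197/378=0.52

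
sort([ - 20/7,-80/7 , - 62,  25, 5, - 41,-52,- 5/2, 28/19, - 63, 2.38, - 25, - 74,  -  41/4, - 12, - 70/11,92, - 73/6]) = [ - 74, - 63, - 62, - 52,  -  41 ,  -  25, - 73/6,  -  12, - 80/7, - 41/4 , - 70/11, - 20/7, - 5/2, 28/19, 2.38, 5,25, 92]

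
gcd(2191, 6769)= 7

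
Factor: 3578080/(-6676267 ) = -2^5*5^1 * 11^1*13^(-1)*  19^1*61^( - 1 ) * 107^1*8419^( - 1)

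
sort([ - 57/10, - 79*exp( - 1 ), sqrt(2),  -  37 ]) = [  -  37, - 79*exp( - 1), - 57/10, sqrt(2 ) ] 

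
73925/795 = 92 + 157/159 = 92.99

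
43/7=6 + 1/7 = 6.14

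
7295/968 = 7295/968 = 7.54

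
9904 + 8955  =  18859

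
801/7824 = 267/2608 = 0.10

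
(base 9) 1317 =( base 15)45D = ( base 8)1734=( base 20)298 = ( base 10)988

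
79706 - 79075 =631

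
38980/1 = 38980 = 38980.00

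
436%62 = 2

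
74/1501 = 74/1501=0.05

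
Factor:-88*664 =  - 58432 = - 2^6*11^1*83^1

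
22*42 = 924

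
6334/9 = 6334/9 = 703.78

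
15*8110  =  121650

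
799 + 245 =1044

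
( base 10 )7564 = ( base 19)11i2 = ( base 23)e6k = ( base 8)16614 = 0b1110110001100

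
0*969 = 0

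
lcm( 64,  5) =320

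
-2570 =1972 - 4542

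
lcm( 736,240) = 11040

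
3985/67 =59 + 32/67 = 59.48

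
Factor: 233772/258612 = 7^1 *11^2* 937^( - 1) = 847/937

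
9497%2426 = 2219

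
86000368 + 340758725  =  426759093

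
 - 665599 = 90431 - 756030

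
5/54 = 5/54 = 0.09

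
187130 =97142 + 89988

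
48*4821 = 231408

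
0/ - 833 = 0/1 = - 0.00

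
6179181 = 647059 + 5532122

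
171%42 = 3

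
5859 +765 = 6624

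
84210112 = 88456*952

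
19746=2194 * 9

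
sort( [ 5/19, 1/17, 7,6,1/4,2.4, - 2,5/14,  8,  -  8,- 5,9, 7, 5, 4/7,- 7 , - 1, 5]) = [ - 8, -7,-5,- 2,-1, 1/17, 1/4,5/19, 5/14,4/7 , 2.4,5,5, 6, 7, 7,8 , 9]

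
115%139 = 115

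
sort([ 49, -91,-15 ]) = [ - 91, - 15,  49 ] 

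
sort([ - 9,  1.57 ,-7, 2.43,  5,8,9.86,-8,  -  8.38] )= [  -  9,- 8.38,  -  8,-7,1.57 , 2.43,5 , 8,9.86 ] 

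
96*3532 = 339072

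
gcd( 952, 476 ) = 476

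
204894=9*22766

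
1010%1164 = 1010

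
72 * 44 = 3168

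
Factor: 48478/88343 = 2^1* 23^( - 2 )*167^( -1)*24239^1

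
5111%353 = 169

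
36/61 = 36/61= 0.59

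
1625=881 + 744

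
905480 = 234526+670954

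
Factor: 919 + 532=1451^1 = 1451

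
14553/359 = 40 + 193/359 = 40.54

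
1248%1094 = 154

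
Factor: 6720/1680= 2^2 = 4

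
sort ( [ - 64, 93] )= [  -  64,93] 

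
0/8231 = 0=   0.00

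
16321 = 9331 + 6990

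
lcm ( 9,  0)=0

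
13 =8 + 5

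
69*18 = 1242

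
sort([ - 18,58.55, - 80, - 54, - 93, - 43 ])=[- 93, - 80, - 54, - 43, - 18,58.55]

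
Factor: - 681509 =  - 59^1 * 11551^1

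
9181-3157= 6024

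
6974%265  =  84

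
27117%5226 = 987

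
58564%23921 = 10722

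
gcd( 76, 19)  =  19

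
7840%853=163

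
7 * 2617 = 18319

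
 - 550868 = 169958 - 720826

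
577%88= 49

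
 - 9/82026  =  -1/9114 = - 0.00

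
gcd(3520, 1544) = 8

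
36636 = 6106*6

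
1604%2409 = 1604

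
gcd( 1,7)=1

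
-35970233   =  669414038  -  705384271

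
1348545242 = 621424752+727120490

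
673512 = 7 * 96216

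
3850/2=1925=1925.00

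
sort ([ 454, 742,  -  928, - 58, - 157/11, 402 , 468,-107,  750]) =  [ - 928,-107, - 58,-157/11, 402, 454,468, 742,750]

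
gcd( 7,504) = 7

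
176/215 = 176/215 = 0.82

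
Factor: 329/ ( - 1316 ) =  - 1/4 = - 2^( - 2)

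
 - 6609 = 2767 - 9376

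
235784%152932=82852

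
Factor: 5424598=2^1*17^1 * 103^1*1549^1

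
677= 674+3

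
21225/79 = 21225/79 = 268.67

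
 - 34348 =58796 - 93144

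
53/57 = 53/57 = 0.93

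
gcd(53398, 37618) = 2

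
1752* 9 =15768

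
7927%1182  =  835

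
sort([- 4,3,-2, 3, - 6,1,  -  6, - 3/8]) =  [-6,-6,  -  4, - 2, - 3/8, 1,3,3]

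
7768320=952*8160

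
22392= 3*7464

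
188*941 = 176908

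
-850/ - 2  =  425 + 0/1=425.00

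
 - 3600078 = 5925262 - 9525340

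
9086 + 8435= 17521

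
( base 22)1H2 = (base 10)860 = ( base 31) rn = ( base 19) 275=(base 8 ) 1534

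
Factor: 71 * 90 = 6390=2^1*3^2*5^1*71^1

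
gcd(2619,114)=3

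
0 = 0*72765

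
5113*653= 3338789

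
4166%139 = 135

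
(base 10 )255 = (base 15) 120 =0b11111111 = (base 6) 1103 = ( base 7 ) 513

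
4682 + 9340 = 14022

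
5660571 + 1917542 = 7578113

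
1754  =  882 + 872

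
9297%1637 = 1112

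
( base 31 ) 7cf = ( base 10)7114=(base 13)3313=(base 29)8d9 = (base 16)1bca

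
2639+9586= 12225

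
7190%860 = 310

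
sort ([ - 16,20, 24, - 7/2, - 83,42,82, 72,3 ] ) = [ - 83 , - 16, - 7/2,3,20,24,42, 72,  82] 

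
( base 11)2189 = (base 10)2880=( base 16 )b40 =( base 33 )2L9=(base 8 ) 5500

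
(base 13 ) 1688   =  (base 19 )93H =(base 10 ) 3323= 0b110011111011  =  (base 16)CFB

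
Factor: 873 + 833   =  1706= 2^1*853^1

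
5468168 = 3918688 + 1549480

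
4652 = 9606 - 4954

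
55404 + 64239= 119643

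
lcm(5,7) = 35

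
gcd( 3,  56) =1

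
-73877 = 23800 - 97677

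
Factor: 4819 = 61^1*79^1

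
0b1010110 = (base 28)32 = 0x56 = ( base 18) 4E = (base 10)86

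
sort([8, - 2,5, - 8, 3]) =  [-8, - 2,3, 5,8]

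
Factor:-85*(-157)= 13345 = 5^1*17^1*157^1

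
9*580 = 5220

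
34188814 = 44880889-10692075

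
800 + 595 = 1395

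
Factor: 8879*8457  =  3^1*13^1*683^1*2819^1 = 75089703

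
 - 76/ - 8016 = 19/2004= 0.01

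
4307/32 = 134 +19/32 =134.59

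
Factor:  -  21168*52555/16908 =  - 2^2*3^2*5^1  *7^2*23^1*457^1*1409^( - 1) = - 92707020/1409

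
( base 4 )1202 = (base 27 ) 3H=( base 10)98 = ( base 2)1100010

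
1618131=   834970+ 783161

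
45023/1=45023 = 45023.00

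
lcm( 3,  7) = 21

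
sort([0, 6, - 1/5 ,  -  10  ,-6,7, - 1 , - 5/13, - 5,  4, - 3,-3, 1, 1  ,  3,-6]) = [-10,-6, - 6,-5,-3, - 3, - 1, - 5/13, - 1/5,  0,1, 1,3,4, 6, 7]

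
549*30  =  16470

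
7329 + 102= 7431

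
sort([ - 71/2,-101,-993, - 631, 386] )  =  [ - 993, - 631, - 101, - 71/2,  386]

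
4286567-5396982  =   -1110415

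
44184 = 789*56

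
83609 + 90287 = 173896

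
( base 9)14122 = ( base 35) 7SN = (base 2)10010101101010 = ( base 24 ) GF2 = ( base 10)9578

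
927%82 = 25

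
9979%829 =31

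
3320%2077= 1243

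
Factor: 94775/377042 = 2^(- 1)* 5^2*17^1 * 53^( - 1)*223^1*3557^(-1)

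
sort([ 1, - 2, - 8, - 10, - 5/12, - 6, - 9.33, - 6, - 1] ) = [ - 10 , - 9.33, - 8 ,  -  6, - 6, - 2, -1, - 5/12, 1 ]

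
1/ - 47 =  - 1/47  =  -0.02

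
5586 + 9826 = 15412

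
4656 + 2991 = 7647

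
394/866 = 197/433 = 0.45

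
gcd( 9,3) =3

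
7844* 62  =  486328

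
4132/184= 1033/46 = 22.46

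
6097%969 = 283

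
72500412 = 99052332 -26551920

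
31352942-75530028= - 44177086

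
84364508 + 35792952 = 120157460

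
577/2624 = 577/2624=0.22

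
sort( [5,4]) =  [ 4, 5]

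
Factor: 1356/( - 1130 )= - 2^1*3^1*5^( - 1 )   =  -  6/5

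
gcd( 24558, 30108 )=6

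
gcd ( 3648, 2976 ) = 96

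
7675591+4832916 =12508507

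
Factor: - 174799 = - 174799^1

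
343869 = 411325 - 67456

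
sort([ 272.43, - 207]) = [ - 207,272.43 ]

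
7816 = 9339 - 1523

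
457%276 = 181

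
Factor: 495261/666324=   2^( - 2)*  3^1*13^1*17^1*223^ ( - 1)  =  663/892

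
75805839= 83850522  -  8044683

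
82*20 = 1640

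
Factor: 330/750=11/25 = 5^( - 2)*11^1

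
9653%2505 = 2138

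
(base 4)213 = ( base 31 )18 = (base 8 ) 47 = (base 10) 39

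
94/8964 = 47/4482 = 0.01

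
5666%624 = 50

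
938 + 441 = 1379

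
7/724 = 7/724 = 0.01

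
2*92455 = 184910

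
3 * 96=288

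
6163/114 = 54 + 7/114 = 54.06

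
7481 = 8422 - 941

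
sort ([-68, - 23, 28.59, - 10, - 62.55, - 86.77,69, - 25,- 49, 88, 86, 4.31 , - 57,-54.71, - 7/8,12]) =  [ - 86.77,-68, - 62.55, - 57,- 54.71,-49, - 25, - 23, - 10, - 7/8,4.31, 12,28.59, 69,86,88 ]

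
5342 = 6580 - 1238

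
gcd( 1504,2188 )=4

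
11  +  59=70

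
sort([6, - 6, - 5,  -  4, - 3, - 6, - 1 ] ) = [ - 6, -6,- 5, - 4, - 3, - 1,6 ] 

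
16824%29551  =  16824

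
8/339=8/339 = 0.02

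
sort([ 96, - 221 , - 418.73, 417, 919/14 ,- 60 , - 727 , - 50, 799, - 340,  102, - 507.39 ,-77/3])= [  -  727, - 507.39,- 418.73, - 340, - 221, - 60, - 50, - 77/3,919/14,  96, 102, 417, 799]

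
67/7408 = 67/7408 = 0.01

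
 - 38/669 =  - 1 + 631/669 = - 0.06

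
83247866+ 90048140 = 173296006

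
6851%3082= 687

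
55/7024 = 55/7024 =0.01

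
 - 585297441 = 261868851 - 847166292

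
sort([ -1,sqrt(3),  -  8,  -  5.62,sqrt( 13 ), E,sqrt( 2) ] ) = [-8, - 5.62, -1,sqrt(2 ),sqrt ( 3),E,sqrt( 13)]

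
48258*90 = 4343220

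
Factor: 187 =11^1*17^1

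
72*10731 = 772632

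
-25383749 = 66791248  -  92174997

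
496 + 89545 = 90041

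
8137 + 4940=13077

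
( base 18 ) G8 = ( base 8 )450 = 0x128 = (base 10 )296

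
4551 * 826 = 3759126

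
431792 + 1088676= 1520468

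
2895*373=1079835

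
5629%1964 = 1701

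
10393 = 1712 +8681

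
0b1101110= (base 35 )35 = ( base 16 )6e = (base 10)110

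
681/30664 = 681/30664 = 0.02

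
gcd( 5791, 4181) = 1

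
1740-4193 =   -  2453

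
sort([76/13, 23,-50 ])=[ - 50, 76/13, 23]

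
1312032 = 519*2528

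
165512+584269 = 749781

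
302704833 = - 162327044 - -465031877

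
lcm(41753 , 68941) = 2964463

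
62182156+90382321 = 152564477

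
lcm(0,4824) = 0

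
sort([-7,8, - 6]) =[-7, - 6,8] 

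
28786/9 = 28786/9 = 3198.44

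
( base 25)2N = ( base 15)4d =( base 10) 73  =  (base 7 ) 133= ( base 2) 1001001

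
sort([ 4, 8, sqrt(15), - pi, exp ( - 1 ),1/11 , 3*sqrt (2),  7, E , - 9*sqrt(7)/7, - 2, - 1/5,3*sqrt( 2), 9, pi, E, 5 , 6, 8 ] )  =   [ - 9*sqrt(7 )/7, - pi,- 2  ,-1/5,1/11, exp( - 1), E , E, pi,  sqrt(15 ), 4,3*sqrt( 2), 3*sqrt(2 ), 5, 6,  7, 8, 8, 9 ] 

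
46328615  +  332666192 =378994807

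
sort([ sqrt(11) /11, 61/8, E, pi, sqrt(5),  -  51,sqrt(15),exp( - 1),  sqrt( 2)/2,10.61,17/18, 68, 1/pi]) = [ - 51, sqrt( 11 ) /11, 1/pi,exp( - 1 ), sqrt (2 )/2,  17/18, sqrt (5 ) , E, pi, sqrt(15 ), 61/8, 10.61, 68 ]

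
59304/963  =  19768/321 = 61.58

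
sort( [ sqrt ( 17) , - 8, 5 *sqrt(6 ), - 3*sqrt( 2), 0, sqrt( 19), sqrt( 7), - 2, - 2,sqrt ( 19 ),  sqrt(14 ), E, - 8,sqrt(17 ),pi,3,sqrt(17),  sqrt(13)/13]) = [ - 8,-8, - 3 *sqrt(2),-2, - 2,0,  sqrt ( 13)/13,sqrt(7),E, 3, pi, sqrt(14),  sqrt ( 17), sqrt( 17 ), sqrt ( 17),sqrt(19), sqrt(19),5*sqrt( 6) ]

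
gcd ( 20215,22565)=5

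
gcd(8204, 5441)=1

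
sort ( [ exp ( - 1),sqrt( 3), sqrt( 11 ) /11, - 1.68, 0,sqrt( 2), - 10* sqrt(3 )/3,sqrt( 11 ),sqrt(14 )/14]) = [ - 10* sqrt( 3)/3, - 1.68, 0,sqrt(14) /14,sqrt( 11)/11,exp( - 1 ),  sqrt( 2),sqrt( 3),sqrt(11 )]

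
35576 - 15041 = 20535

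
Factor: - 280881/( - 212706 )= 103/78 = 2^(  -  1 )*3^ ( - 1)*13^( - 1) * 103^1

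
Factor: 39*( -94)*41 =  - 2^1* 3^1*13^1*41^1*47^1 =-150306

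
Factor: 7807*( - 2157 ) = -3^1*37^1*211^1 *719^1 = - 16839699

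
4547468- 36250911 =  - 31703443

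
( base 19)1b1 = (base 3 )210011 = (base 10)571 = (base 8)1073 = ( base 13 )34c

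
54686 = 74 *739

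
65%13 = 0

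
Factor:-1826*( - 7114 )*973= 12639429572 = 2^2*7^1*11^1 *83^1*139^1*3557^1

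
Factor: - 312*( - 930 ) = 2^4 * 3^2* 5^1 *13^1*31^1 = 290160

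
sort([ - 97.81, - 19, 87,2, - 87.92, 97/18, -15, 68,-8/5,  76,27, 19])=[ - 97.81, - 87.92, - 19,-15, -8/5, 2, 97/18,19,27, 68, 76,87 ]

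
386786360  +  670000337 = 1056786697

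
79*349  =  27571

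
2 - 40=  - 38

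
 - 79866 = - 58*1377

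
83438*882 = 73592316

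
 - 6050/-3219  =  1 + 2831/3219 = 1.88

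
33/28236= 11/9412 = 0.00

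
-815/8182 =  - 1 + 7367/8182 = - 0.10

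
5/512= 5/512 = 0.01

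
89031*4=356124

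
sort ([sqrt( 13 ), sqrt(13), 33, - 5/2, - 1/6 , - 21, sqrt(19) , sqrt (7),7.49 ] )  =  [-21, - 5/2,-1/6,sqrt( 7), sqrt( 13 ), sqrt(13 ), sqrt( 19),7.49, 33 ]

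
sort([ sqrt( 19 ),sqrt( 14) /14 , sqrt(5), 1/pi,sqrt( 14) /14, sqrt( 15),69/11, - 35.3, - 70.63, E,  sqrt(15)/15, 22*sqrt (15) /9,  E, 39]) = [ - 70.63, - 35.3, sqrt(15)/15,sqrt(14) /14,sqrt( 14 ) /14,1/pi, sqrt( 5) , E, E,  sqrt( 15 ),  sqrt(19), 69/11,22*sqrt(15 )/9,39] 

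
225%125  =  100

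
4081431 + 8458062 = 12539493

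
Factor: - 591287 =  - 591287^1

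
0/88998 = 0  =  0.00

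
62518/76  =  31259/38 = 822.61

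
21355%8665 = 4025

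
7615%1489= 170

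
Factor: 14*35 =490 = 2^1*5^1*7^2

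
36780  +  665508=702288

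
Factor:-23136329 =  - 23136329^1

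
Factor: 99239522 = 2^1 * 257^1 * 193073^1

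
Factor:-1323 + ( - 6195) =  - 2^1*3^1*7^1* 179^1=- 7518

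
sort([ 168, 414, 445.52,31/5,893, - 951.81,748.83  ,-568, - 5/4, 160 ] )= [ - 951.81, - 568, - 5/4,31/5 , 160,168, 414, 445.52 , 748.83,893 ]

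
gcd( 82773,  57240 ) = 9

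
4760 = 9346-4586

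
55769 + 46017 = 101786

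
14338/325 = 44+38/325 = 44.12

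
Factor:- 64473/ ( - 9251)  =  3^1 * 11^( - 1) * 29^(- 2)*21491^1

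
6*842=5052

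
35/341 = 35/341 = 0.10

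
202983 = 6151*33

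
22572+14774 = 37346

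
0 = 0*48303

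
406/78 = 203/39 = 5.21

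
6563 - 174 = 6389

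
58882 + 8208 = 67090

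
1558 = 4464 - 2906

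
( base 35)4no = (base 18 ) hc5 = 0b1011001100001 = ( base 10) 5729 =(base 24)9mh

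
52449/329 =52449/329 = 159.42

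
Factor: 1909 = 23^1*83^1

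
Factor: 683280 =2^4*3^2*5^1*13^1 * 73^1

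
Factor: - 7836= - 2^2 *3^1*653^1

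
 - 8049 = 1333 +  - 9382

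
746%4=2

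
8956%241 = 39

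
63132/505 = 125 +7/505 = 125.01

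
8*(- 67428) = -539424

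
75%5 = 0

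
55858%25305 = 5248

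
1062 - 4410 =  - 3348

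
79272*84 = 6658848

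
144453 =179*807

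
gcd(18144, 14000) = 112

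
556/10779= 556/10779 = 0.05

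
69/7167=23/2389 = 0.01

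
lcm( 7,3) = 21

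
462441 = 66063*7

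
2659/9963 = 2659/9963  =  0.27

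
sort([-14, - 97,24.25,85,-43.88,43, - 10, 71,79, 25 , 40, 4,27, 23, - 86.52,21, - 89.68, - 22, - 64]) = [ - 97,-89.68, - 86.52,  -  64, - 43.88, - 22,-14, - 10,  4,21, 23,24.25, 25, 27,40,43,  71,79,85]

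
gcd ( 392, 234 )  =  2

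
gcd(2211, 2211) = 2211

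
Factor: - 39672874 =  - 2^1*19^1*1044023^1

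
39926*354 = 14133804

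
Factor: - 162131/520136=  - 2^( - 3 )*79^(-1) * 197^1 =-  197/632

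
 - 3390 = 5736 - 9126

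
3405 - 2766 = 639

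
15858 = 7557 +8301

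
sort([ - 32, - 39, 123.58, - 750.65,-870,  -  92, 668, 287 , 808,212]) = [ - 870, - 750.65,-92, - 39,-32, 123.58, 212, 287, 668, 808]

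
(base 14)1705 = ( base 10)4121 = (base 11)3107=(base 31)48t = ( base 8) 10031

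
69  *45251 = 3122319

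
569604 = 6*94934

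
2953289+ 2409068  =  5362357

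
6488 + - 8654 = -2166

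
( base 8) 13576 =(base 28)7im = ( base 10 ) 6014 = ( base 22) c98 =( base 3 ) 22020202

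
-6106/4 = -1527 + 1/2 = - 1526.50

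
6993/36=194 + 1/4 = 194.25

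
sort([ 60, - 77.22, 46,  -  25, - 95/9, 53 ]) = [ - 77.22, - 25,-95/9, 46 , 53, 60] 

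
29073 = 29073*1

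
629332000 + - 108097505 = 521234495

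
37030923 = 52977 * 699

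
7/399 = 1/57 = 0.02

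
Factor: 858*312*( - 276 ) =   -  2^6*3^3 * 11^1*13^2*23^1 = - 73884096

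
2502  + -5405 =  - 2903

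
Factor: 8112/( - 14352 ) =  - 13^1*23^(-1 ) = -13/23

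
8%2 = 0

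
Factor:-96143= - 79^1*1217^1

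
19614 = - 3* ( - 6538)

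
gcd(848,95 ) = 1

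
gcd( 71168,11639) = 1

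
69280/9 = 69280/9= 7697.78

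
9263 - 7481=1782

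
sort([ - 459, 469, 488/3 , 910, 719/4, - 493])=[ - 493, - 459 , 488/3, 719/4,469 , 910] 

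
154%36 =10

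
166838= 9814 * 17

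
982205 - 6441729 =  - 5459524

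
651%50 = 1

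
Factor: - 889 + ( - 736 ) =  - 5^3*13^1 = - 1625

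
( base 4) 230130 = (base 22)5J6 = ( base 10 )2844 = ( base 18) 8e0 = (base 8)5434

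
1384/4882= 692/2441 = 0.28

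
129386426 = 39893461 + 89492965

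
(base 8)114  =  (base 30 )2G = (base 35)26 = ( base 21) 3d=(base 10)76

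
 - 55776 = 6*(- 9296)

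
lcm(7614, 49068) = 441612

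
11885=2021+9864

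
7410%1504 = 1394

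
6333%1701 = 1230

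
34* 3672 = 124848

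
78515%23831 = 7022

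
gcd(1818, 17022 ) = 6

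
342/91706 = 171/45853= 0.00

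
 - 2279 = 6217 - 8496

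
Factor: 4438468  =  2^2*409^1*2713^1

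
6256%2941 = 374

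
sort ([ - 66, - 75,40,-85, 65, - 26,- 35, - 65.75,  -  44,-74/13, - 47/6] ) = [-85, - 75, - 66, - 65.75, - 44, - 35, - 26, - 47/6, - 74/13, 40, 65]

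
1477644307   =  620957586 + 856686721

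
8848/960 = 9+ 13/60  =  9.22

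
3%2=1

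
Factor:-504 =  - 2^3*3^2*7^1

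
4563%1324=591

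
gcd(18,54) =18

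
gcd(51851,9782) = 1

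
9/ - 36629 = - 1 + 36620/36629=- 0.00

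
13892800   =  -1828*(-7600 ) 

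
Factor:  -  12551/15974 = - 11/14= -2^( - 1)*7^(  -  1)*11^1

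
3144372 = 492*6391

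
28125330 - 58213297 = - 30087967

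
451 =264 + 187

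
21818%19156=2662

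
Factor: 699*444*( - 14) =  - 4344984 = - 2^3*3^2*7^1*37^1*233^1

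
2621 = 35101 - 32480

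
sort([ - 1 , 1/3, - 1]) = [- 1 , - 1,1/3 ] 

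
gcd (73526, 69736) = 758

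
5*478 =2390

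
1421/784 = 1+13/16 = 1.81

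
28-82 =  - 54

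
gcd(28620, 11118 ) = 6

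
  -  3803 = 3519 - 7322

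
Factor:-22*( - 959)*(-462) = -9747276  =  -2^2*3^1*7^2*11^2 * 137^1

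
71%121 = 71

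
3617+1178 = 4795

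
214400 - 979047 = -764647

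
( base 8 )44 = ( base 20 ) 1G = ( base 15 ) 26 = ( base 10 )36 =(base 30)16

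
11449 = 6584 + 4865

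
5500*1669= 9179500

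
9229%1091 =501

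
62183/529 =117 + 290/529 = 117.55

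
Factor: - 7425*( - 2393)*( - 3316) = -2^2*3^3*5^2 *11^1 *829^1 * 2393^1 = -58918770900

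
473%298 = 175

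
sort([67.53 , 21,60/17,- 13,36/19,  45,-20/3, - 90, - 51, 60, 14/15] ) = [-90, - 51,  -  13,  -  20/3,14/15,36/19, 60/17,21, 45,60,67.53]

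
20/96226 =10/48113 = 0.00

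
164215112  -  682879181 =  - 518664069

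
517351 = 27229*19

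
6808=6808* 1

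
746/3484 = 373/1742 = 0.21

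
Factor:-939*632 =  - 593448 = - 2^3*3^1*79^1*313^1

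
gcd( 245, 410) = 5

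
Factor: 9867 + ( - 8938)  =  929^1 = 929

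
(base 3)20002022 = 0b1000101010100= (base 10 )4436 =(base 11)3373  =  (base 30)4RQ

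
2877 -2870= 7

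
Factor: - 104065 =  - 5^1*13^1*1601^1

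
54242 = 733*74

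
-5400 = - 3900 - 1500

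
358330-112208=246122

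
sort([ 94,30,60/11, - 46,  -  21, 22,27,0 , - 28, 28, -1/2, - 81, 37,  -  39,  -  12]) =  [ - 81,  -  46, - 39,-28, - 21, - 12, - 1/2, 0, 60/11, 22, 27,28, 30, 37, 94]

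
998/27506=499/13753 = 0.04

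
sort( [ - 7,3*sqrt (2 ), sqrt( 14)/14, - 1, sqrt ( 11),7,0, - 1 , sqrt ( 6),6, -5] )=[ - 7, - 5,- 1,- 1, 0, sqrt( 14)/14, sqrt( 6),sqrt( 11 ),3*sqrt(  2),6 , 7]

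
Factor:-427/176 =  - 2^ ( - 4 )*7^1*11^(-1 ) * 61^1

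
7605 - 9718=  - 2113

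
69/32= 69/32 = 2.16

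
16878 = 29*582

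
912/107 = 912/107= 8.52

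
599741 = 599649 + 92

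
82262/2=41131= 41131.00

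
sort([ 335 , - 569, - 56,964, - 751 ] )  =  [ - 751, - 569, - 56  ,  335, 964] 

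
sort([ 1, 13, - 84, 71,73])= [-84, 1,  13,71, 73]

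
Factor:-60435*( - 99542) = 2^1*3^2*5^1*17^1*71^1*79^1*701^1 = 6015820770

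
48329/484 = 99 + 413/484 = 99.85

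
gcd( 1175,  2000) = 25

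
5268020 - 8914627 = -3646607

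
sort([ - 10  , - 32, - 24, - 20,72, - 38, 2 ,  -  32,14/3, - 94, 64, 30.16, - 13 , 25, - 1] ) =[ -94, - 38,-32,- 32, - 24,-20, - 13, - 10, - 1,2, 14/3,25, 30.16, 64, 72]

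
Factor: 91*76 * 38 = 262808 =2^3*7^1*13^1*19^2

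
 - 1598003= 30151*( - 53 ) 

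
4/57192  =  1/14298=0.00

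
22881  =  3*7627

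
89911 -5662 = 84249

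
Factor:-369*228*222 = -2^3*3^4*19^1* 37^1*41^1 = -18677304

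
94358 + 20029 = 114387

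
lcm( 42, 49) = 294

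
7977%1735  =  1037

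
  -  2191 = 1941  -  4132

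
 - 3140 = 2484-5624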